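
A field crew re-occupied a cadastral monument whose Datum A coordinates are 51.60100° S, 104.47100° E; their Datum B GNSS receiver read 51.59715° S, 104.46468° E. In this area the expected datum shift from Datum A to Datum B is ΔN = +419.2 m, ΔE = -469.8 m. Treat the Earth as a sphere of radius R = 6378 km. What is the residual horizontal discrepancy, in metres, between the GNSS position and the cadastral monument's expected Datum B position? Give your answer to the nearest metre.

34 m

Observed coordinate differences: Δφ = +0.00385°, Δλ = -0.00632°.
Converting to metres (1° lat = 111317 m, cos φ = 0.621134): observed ΔN = 428.6 m, observed ΔE = -437.0 m.
Subtracting the expected shift leaves a residual of 428.6 − (419.2) = 9.4 m north and -437.0 − (-469.8) = 32.8 m east.
Residual distance = √(9.4² + 32.8²) = 34.1 m.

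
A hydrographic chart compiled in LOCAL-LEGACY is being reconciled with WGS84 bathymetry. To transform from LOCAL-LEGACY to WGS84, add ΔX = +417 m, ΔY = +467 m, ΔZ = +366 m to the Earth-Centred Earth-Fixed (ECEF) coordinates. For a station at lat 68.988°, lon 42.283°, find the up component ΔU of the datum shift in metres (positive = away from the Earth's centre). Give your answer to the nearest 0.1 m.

At φ = 68.988°, λ = 42.283°: sin φ = 0.933505, cos φ = 0.358563, sin λ = 0.672793, cos λ = 0.739831.
ΔU = cos φ cos λ·ΔX + cos φ sin λ·ΔY + sin φ·ΔZ = (0.358563)(0.739831)(417) + (0.358563)(0.672793)(467) + (0.933505)(366) = 564.94 m.

ΔU = 564.9 m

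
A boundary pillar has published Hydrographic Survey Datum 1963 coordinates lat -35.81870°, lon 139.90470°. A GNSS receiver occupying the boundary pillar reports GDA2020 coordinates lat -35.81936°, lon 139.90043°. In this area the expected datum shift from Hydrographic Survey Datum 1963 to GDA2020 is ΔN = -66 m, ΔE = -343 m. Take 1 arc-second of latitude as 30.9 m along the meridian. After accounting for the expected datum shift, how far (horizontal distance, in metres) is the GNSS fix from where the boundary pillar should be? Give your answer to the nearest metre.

43 m

Observed coordinate differences: Δφ = -0.00066°, Δλ = -0.00427°.
Converting to metres (1° lat = 111240 m, cos φ = 0.810873): observed ΔN = -73.4 m, observed ΔE = -385.2 m.
Subtracting the expected shift leaves a residual of -73.4 − (-66) = -7.4 m north and -385.2 − (-343) = -42.2 m east.
Residual distance = √((-7.4)² + (-42.2)²) = 42.8 m.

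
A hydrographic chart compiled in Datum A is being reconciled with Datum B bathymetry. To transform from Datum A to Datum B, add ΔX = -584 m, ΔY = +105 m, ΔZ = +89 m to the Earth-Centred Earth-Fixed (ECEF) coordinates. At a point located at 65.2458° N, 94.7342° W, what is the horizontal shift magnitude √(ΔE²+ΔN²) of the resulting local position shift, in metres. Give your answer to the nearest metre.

597 m

At φ = 65.2458°, λ = -94.7342°: sin φ = 0.908112, cos φ = 0.418726, sin λ = -0.996588, cos λ = -0.082533.
ΔE = −sin λ·ΔX + cos λ·ΔY = −(-0.996588)·(-584) + (-0.082533)·(105) = -590.67 m.
ΔN = −sin φ cos λ·ΔX − sin φ sin λ·ΔY + cos φ·ΔZ = −(0.908112)(-0.082533)(-584) − (0.908112)(-0.996588)(105) + (0.418726)(89) = 88.52 m.
Horizontal magnitude = √(ΔE² + ΔN²) = √((-590.67)² + 88.52²) = 597.27 m.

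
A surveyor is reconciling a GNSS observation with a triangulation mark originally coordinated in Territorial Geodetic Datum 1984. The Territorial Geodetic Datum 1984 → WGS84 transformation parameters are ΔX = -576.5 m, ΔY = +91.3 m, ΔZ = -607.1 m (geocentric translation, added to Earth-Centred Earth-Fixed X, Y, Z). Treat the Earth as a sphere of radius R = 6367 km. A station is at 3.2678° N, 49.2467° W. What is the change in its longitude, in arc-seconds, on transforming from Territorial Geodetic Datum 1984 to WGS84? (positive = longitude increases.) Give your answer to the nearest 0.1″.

Δλ = -12.2″

sin φ = 0.057003, cos φ = 0.998374, sin λ = -0.757527, cos λ = 0.652803.
East component: ΔE = −sin λ·ΔX + cos λ·ΔY = −(-0.757527)(-576.5) + (0.652803)(91.3) = -377.11 m.
1° of latitude spans πR/180 = 111125 m; at latitude φ, 1° of longitude spans that × cos φ = 110944.4 m, so Δλ = -377.11 / 110944.4 × 3600 = -12.237″.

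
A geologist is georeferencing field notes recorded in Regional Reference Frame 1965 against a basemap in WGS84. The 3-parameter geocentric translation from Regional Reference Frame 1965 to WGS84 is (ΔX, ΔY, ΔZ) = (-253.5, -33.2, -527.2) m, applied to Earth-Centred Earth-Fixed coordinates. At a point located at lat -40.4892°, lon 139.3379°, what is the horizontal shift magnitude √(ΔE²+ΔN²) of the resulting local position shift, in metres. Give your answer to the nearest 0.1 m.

347.0 m

At φ = -40.4892°, λ = 139.3379°: sin φ = -0.649305, cos φ = 0.760528, sin λ = 0.651597, cos λ = -0.758566.
ΔE = −sin λ·ΔX + cos λ·ΔY = −(0.651597)·(-253.5) + (-0.758566)·(-33.2) = 190.36 m.
ΔN = −sin φ cos λ·ΔX − sin φ sin λ·ΔY + cos φ·ΔZ = −(-0.649305)(-0.758566)(-253.5) − (-0.649305)(0.651597)(-33.2) + (0.760528)(-527.2) = -290.14 m.
Horizontal magnitude = √(ΔE² + ΔN²) = √(190.36² + (-290.14)²) = 347.01 m.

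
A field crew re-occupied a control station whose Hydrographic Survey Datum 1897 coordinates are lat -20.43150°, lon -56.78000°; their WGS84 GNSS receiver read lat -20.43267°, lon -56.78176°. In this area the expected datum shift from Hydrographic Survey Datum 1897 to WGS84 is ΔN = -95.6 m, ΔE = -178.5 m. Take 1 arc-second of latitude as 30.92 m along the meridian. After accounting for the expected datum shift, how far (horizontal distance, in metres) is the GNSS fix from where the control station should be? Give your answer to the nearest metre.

35 m

Observed coordinate differences: Δφ = -0.00117°, Δλ = -0.00176°.
Converting to metres (1° lat = 111312 m, cos φ = 0.937090): observed ΔN = -130.2 m, observed ΔE = -183.6 m.
Subtracting the expected shift leaves a residual of -130.2 − (-95.6) = -34.6 m north and -183.6 − (-178.5) = -5.1 m east.
Residual distance = √((-34.6)² + (-5.1)²) = 35.0 m.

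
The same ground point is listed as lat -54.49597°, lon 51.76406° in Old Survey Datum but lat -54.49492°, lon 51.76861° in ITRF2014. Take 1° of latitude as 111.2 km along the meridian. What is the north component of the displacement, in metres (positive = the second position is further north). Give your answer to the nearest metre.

Δφ = -54.49492° − -54.49597° = +0.00105°; Δλ = 51.76861° − 51.76406° = +0.00455°.
ΔN = Δφ × 111200 = 116.8 m; ΔE = Δλ × 111200 × cos(-54.49597°) = +0.00455 × 111200 × 0.580760 = 293.8 m.

ΔN = 117 m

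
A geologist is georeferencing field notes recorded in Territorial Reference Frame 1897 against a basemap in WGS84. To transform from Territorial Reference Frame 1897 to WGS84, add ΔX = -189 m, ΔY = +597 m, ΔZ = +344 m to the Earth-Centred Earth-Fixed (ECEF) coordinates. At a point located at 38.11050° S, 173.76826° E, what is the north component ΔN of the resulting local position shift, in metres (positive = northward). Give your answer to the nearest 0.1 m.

ΔN = 426.6 m

The local north axis is (−sin φ cos λ, −sin φ sin λ, cos φ), giving ΔN = 115.958 + 39.996 + 270.667 = 426.62 m.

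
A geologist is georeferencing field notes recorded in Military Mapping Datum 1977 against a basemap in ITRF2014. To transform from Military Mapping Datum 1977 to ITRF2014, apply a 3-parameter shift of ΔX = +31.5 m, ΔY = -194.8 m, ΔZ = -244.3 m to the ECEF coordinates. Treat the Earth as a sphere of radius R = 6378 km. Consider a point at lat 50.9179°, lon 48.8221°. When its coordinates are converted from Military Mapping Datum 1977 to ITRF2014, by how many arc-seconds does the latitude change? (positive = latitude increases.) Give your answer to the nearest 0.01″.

Δφ = -1.82″

sin φ = 0.776243, cos φ = 0.630433, sin λ = 0.752669, cos λ = 0.658399.
North component: ΔN = −sin φ cos λ·ΔX − sin φ sin λ·ΔY + cos φ·ΔZ = −(0.776243)(0.658399)(31.5) − (0.776243)(0.752669)(-194.8) + (0.630433)(-244.3) = -56.30 m.
1° of latitude spans πR/180 = 111317 m, so Δφ = -56.30 / 111317 × 3600 = -1.821″.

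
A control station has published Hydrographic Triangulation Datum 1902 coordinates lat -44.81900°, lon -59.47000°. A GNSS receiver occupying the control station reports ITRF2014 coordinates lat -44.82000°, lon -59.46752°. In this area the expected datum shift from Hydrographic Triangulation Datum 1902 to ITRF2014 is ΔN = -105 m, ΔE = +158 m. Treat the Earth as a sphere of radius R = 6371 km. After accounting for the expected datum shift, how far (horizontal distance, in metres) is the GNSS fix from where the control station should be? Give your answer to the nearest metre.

Observed coordinate differences: Δφ = -0.00100°, Δλ = +0.00248°.
Converting to metres (1° lat = 111195 m, cos φ = 0.709337): observed ΔN = -111.2 m, observed ΔE = 195.6 m.
Subtracting the expected shift leaves a residual of -111.2 − (-105) = -6.2 m north and 195.6 − (158) = 37.6 m east.
Residual distance = √((-6.2)² + 37.6²) = 38.1 m.

38 m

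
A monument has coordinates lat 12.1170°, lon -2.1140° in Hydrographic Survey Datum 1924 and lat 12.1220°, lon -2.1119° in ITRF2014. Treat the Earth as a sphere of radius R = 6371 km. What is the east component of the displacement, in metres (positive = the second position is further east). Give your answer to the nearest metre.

ΔE = 228 m

Δφ = 12.1220° − 12.1170° = +0.0050°; Δλ = -2.1119° − -2.1140° = +0.0021°.
1° along a meridian = πR/180 = 111195 m.
ΔN = Δφ × 111195 = 556.0 m; ΔE = Δλ × 111195 × cos(12.1170°) = +0.0021 × 111195 × 0.977721 = 228.3 m.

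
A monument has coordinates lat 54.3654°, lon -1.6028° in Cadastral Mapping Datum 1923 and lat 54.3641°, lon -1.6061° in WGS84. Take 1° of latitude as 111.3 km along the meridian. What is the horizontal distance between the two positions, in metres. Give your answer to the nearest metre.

Δφ = 54.3641° − 54.3654° = -0.0013°; Δλ = -1.6061° − -1.6028° = -0.0033°.
ΔN = Δφ × 111300 = -144.7 m; ΔE = Δλ × 111300 × cos(54.3654°) = -0.0033 × 111300 × 0.582614 = -214.0 m.
Distance = √(ΔE² + ΔN²) = √((-214.0)² + (-144.7)²) = 258.3 m.

258 m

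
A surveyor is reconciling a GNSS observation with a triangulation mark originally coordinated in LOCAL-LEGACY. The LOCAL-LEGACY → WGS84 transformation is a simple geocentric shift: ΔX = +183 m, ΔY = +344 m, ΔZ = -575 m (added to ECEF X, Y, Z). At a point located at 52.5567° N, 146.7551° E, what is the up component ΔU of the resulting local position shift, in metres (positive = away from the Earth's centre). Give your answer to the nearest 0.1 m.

ΔU = -434.9 m

At φ = 52.5567°, λ = 146.7551°: sin φ = 0.793955, cos φ = 0.607976, sin λ = 0.548219, cos λ = -0.836335.
ΔU = cos φ cos λ·ΔX + cos φ sin λ·ΔY + sin φ·ΔZ = (0.607976)(-0.836335)(183) + (0.607976)(0.548219)(344) + (0.793955)(-575) = -434.92 m.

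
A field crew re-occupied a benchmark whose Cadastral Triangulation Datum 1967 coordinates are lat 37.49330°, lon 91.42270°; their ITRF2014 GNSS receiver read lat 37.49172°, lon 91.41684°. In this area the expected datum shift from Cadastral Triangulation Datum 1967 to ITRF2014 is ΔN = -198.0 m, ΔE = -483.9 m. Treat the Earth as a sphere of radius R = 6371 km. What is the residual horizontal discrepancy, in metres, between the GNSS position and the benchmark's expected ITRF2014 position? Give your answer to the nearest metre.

40 m

Observed coordinate differences: Δφ = -0.00158°, Δλ = -0.00586°.
Converting to metres (1° lat = 111195 m, cos φ = 0.793425): observed ΔN = -175.7 m, observed ΔE = -517.0 m.
Subtracting the expected shift leaves a residual of -175.7 − (-198.0) = 22.3 m north and -517.0 − (-483.9) = -33.1 m east.
Residual distance = √(22.3² + (-33.1)²) = 39.9 m.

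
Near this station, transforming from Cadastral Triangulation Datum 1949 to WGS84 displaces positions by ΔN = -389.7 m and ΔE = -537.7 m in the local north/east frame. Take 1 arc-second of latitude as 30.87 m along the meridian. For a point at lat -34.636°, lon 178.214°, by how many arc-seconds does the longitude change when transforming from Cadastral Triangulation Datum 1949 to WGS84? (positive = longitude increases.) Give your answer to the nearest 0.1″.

Δλ = -21.2″

At latitude -34.636°, cos φ = 0.822779.
1″ of longitude at this latitude = 30.87 × cos φ = 25.3992 m, so Δλ = -537.7 / 25.3992 = -21.170″.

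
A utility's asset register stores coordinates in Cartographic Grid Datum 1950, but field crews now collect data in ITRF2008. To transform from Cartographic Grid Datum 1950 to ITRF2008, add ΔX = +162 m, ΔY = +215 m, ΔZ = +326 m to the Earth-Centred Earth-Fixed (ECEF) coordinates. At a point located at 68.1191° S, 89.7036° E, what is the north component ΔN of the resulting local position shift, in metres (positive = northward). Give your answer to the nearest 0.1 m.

The local north axis is (−sin φ cos λ, −sin φ sin λ, cos φ), giving ΔN = 0.778 + 199.509 + 121.493 = 321.78 m.

ΔN = 321.8 m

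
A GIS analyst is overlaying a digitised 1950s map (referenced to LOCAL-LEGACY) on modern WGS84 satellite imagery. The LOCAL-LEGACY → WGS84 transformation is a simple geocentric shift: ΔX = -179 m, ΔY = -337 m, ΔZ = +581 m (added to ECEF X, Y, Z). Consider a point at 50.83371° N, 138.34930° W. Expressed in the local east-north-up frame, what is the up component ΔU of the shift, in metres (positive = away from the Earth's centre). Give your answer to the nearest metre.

ΔU = 676 m

The local up (radial) axis is (cos φ cos λ, cos φ sin λ, sin φ), giving ΔU = 84.473 + 141.451 + 450.459 = 676.38 m.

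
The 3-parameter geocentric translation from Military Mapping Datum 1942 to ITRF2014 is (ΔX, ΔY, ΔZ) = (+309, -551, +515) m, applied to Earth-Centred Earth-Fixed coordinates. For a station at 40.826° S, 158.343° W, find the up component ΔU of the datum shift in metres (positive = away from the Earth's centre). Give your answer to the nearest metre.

The local up (radial) axis is (cos φ cos λ, cos φ sin λ, sin φ), giving ΔU = -217.314 + 153.872 − 336.688 = -400.13 m.

ΔU = -400 m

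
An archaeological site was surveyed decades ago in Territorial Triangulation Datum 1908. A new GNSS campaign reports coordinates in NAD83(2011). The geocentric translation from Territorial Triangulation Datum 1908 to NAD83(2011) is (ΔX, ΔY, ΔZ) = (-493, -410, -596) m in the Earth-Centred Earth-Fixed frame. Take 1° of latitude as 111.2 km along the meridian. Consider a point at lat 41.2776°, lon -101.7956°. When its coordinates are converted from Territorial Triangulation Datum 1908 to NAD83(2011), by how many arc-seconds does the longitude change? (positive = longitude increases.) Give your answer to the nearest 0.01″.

sin φ = 0.659708, cos φ = 0.751522, sin λ = -0.978883, cos λ = -0.204421.
East component: ΔE = −sin λ·ΔX + cos λ·ΔY = −(-0.978883)(-493) + (-0.204421)(-410) = -398.78 m.
1° of latitude spans 111200 m; at latitude φ, 1° of longitude spans that × cos φ = 83569.3 m, so Δλ = -398.78 / 83569.3 × 3600 = -17.179″.

Δλ = -17.18″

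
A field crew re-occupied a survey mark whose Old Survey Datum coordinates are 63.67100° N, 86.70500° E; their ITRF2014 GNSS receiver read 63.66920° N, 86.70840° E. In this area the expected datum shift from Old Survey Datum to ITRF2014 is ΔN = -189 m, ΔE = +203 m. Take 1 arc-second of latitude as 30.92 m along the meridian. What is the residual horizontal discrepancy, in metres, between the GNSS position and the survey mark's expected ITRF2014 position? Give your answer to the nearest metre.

Observed coordinate differences: Δφ = -0.00180°, Δλ = +0.00340°.
Converting to metres (1° lat = 111312 m, cos φ = 0.443525): observed ΔN = -200.4 m, observed ΔE = 167.9 m.
Subtracting the expected shift leaves a residual of -200.4 − (-189) = -11.4 m north and 167.9 − (203) = -35.1 m east.
Residual distance = √((-11.4)² + (-35.1)²) = 36.9 m.

37 m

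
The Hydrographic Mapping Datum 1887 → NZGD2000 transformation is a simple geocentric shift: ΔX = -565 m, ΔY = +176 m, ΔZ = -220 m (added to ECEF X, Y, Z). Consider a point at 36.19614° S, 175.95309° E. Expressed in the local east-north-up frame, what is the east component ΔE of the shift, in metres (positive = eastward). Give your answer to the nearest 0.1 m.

ΔE = -135.7 m

The local east axis at (φ, λ) is (−sin λ, cos λ, 0), so ΔE = −sin(175.95309°)·(-565) + cos(175.95309°)·176 = -135.69 m.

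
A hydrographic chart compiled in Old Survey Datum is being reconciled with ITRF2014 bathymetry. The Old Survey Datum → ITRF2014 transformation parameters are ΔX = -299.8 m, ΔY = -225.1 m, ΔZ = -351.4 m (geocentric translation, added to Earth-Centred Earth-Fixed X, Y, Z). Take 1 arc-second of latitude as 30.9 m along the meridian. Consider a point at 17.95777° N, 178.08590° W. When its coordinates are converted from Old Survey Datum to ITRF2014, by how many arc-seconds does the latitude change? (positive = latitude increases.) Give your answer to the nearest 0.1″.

sin φ = 0.308316, cos φ = 0.951284, sin λ = -0.033401, cos λ = -0.999442.
North component: ΔN = −sin φ cos λ·ΔX − sin φ sin λ·ΔY + cos φ·ΔZ = −(0.308316)(-0.999442)(-299.8) − (0.308316)(-0.033401)(-225.1) + (0.951284)(-351.4) = -428.98 m.
1° of latitude spans 3600 × 30.90 = 111240 m, so Δφ = -428.98 / 111240 × 3600 = -13.883″.

Δφ = -13.9″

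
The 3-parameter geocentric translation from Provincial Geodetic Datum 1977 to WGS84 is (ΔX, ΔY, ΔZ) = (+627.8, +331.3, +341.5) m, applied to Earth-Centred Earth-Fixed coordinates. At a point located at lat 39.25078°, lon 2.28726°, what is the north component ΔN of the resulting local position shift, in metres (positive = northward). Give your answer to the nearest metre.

At φ = 39.25078°, λ = 2.28726°: sin φ = 0.632716, cos φ = 0.774384, sin λ = 0.039910, cos λ = 0.999203.
ΔN = −sin φ cos λ·ΔX − sin φ sin λ·ΔY + cos φ·ΔZ = −(0.632716)(0.999203)(627.8) − (0.632716)(0.039910)(331.3) + (0.774384)(341.5) = -140.82 m.

ΔN = -141 m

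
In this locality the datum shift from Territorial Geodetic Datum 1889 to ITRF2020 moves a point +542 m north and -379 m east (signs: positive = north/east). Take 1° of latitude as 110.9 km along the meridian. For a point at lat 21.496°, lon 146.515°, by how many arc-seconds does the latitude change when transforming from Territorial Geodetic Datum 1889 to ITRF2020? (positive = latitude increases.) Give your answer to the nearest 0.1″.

1° of latitude = 110.9 km, so Δφ = 542.0 / 110900 = 0.0048873° = 17.594″.

Δφ = 17.6″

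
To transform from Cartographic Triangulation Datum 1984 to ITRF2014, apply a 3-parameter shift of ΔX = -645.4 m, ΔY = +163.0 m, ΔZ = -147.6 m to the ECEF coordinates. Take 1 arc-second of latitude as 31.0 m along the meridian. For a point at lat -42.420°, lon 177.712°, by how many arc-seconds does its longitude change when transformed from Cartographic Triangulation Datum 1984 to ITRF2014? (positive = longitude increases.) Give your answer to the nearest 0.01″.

sin φ = -0.674560, cos φ = 0.738220, sin λ = 0.039923, cos λ = -0.999203.
East component: ΔE = −sin λ·ΔX + cos λ·ΔY = −(0.039923)(-645.4) + (-0.999203)(163.0) = -137.10 m.
1° of latitude spans 3600 × 31.00 = 111600 m; at latitude φ, 1° of longitude spans that × cos φ = 82385.3 m, so Δλ = -137.10 / 82385.3 × 3600 = -5.991″.

Δλ = -5.99″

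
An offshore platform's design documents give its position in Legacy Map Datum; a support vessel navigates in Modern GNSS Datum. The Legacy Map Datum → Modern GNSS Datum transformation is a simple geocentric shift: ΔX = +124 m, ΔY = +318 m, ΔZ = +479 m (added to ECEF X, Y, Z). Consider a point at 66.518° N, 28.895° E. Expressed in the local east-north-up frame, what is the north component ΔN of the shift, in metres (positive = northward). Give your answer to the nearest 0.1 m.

The local north axis is (−sin φ cos λ, −sin φ sin λ, cos φ), giving ΔN = -99.572 − 140.934 + 190.863 = -49.64 m.

ΔN = -49.6 m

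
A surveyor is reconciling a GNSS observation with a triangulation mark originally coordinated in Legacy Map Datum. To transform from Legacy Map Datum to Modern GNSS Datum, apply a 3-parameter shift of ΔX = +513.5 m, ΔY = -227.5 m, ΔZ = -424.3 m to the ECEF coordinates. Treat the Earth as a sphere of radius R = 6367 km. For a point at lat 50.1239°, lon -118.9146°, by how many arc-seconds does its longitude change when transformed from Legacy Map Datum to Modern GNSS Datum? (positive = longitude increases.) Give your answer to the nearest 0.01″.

Δλ = 28.27″

sin φ = 0.767433, cos φ = 0.641130, sin λ = -0.875341, cos λ = -0.483505.
East component: ΔE = −sin λ·ΔX + cos λ·ΔY = −(-0.875341)(513.5) + (-0.483505)(-227.5) = 559.49 m.
1° of latitude spans πR/180 = 111125 m; at latitude φ, 1° of longitude spans that × cos φ = 71245.6 m, so Δλ = 559.49 / 71245.6 × 3600 = 28.270″.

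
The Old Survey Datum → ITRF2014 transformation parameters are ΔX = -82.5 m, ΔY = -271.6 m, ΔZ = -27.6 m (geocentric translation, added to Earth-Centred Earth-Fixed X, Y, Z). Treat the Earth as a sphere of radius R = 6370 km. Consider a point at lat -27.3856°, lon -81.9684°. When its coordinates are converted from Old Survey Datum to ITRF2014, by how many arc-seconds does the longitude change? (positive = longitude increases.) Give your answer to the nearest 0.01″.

sin φ = -0.459977, cos φ = 0.887931, sin λ = -0.990191, cos λ = 0.139719.
East component: ΔE = −sin λ·ΔX + cos λ·ΔY = −(-0.990191)(-82.5) + (0.139719)(-271.6) = -119.64 m.
1° of latitude spans πR/180 = 111177 m; at latitude φ, 1° of longitude spans that × cos φ = 98717.9 m, so Δλ = -119.64 / 98717.9 × 3600 = -4.363″.

Δλ = -4.36″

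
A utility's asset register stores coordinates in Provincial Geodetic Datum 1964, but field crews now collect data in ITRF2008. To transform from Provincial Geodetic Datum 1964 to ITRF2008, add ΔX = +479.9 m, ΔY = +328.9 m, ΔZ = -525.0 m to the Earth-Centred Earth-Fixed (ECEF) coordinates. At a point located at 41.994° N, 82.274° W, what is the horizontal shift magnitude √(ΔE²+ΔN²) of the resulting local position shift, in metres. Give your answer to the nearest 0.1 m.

At φ = 41.994°, λ = -82.274°: sin φ = 0.669053, cos φ = 0.743215, sin λ = -0.990922, cos λ = 0.134436.
ΔE = −sin λ·ΔX + cos λ·ΔY = −(-0.990922)·(479.9) + (0.134436)·(328.9) = 519.76 m.
ΔN = −sin φ cos λ·ΔX − sin φ sin λ·ΔY + cos φ·ΔZ = −(0.669053)(0.134436)(479.9) − (0.669053)(-0.990922)(328.9) + (0.743215)(-525.0) = -215.30 m.
Horizontal magnitude = √(ΔE² + ΔN²) = √(519.76² + (-215.30)²) = 562.59 m.

562.6 m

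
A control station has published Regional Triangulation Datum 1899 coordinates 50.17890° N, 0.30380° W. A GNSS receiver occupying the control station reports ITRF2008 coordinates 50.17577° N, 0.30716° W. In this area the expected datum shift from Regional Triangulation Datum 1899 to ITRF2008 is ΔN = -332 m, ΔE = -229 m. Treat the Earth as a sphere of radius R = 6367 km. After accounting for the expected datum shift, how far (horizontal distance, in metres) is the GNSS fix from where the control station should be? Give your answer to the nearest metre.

19 m

Observed coordinate differences: Δφ = -0.00313°, Δλ = -0.00336°.
Converting to metres (1° lat = 111125 m, cos φ = 0.640393): observed ΔN = -347.8 m, observed ΔE = -239.1 m.
Subtracting the expected shift leaves a residual of -347.8 − (-332) = -15.8 m north and -239.1 − (-229) = -10.1 m east.
Residual distance = √((-15.8)² + (-10.1)²) = 18.8 m.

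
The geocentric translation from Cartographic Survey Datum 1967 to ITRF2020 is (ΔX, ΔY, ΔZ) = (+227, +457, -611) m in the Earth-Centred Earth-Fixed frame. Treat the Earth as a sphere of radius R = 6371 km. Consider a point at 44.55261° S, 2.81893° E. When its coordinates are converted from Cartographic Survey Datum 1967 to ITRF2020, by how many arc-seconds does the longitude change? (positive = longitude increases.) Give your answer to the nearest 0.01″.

sin φ = -0.701564, cos φ = 0.712607, sin λ = 0.049180, cos λ = 0.998790.
East component: ΔE = −sin λ·ΔX + cos λ·ΔY = −(0.049180)(227) + (0.998790)(457) = 445.28 m.
1° of latitude spans πR/180 = 111195 m; at latitude φ, 1° of longitude spans that × cos φ = 79238.2 m, so Δλ = 445.28 / 79238.2 × 3600 = 20.230″.

Δλ = 20.23″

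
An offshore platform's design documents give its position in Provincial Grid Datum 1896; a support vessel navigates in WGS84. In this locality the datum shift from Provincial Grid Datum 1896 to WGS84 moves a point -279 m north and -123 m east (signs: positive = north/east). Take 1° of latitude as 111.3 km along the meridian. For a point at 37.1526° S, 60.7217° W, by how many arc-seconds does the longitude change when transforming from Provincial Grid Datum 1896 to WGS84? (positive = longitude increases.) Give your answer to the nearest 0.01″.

At latitude -37.1526°, cos φ = 0.797030.
1° of longitude at this latitude = 111.3 × cos φ = 88.71 km, so Δλ = -123.0 / 88709.4 = -0.0013865° = -4.992″.

Δλ = -4.99″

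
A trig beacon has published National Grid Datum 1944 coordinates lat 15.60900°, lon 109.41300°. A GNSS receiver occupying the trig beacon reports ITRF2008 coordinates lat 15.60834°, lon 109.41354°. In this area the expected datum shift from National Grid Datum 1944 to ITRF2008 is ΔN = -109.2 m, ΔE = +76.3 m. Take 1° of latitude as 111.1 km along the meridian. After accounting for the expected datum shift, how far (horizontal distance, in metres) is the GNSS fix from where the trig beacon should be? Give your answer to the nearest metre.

Observed coordinate differences: Δφ = -0.00066°, Δλ = +0.00054°.
Converting to metres (1° lat = 111100 m, cos φ = 0.963120): observed ΔN = -73.3 m, observed ΔE = 57.8 m.
Subtracting the expected shift leaves a residual of -73.3 − (-109.2) = 35.9 m north and 57.8 − (76.3) = -18.5 m east.
Residual distance = √(35.9² + (-18.5)²) = 40.4 m.

40 m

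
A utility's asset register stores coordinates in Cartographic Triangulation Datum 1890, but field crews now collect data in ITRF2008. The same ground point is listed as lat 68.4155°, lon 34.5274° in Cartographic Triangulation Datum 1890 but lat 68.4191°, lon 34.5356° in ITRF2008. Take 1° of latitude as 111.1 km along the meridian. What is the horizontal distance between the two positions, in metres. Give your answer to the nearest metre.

522 m

Δφ = 68.4191° − 68.4155° = +0.0036°; Δλ = 34.5356° − 34.5274° = +0.0082°.
ΔN = Δφ × 111100 = 400.0 m; ΔE = Δλ × 111100 × cos(68.4155°) = +0.0082 × 111100 × 0.367873 = 335.1 m.
Distance = √(ΔE² + ΔN²) = √(335.1² + 400.0²) = 521.8 m.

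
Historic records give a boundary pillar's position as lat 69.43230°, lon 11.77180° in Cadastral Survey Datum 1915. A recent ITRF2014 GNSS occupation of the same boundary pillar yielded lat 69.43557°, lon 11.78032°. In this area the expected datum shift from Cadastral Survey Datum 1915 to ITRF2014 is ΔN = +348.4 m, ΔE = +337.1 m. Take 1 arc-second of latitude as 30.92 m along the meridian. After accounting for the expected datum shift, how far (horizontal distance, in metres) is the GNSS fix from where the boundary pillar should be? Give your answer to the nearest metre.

Observed coordinate differences: Δφ = +0.00327°, Δλ = +0.00852°.
Converting to metres (1° lat = 111312 m, cos φ = 0.351314): observed ΔN = 364.0 m, observed ΔE = 333.2 m.
Subtracting the expected shift leaves a residual of 364.0 − (348.4) = 15.6 m north and 333.2 − (337.1) = -3.9 m east.
Residual distance = √(15.6² + (-3.9)²) = 16.1 m.

16 m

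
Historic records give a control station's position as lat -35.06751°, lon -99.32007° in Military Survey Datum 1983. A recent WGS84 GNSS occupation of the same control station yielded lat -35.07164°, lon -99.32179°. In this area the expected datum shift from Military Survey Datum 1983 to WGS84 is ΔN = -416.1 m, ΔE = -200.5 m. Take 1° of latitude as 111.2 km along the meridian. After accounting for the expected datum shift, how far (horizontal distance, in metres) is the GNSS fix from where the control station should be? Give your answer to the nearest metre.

Observed coordinate differences: Δφ = -0.00413°, Δλ = -0.00172°.
Converting to metres (1° lat = 111200 m, cos φ = 0.818476): observed ΔN = -459.3 m, observed ΔE = -156.5 m.
Subtracting the expected shift leaves a residual of -459.3 − (-416.1) = -43.2 m north and -156.5 − (-200.5) = 44.0 m east.
Residual distance = √((-43.2)² + 44.0²) = 61.6 m.

62 m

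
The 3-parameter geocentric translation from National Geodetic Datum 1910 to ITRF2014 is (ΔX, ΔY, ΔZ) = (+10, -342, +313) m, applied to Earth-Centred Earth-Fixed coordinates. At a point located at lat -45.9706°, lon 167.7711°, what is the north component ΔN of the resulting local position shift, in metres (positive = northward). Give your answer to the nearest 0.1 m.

ΔN = 158.4 m

The local north axis is (−sin φ cos λ, −sin φ sin λ, cos φ), giving ΔN = -7.027 − 52.084 + 217.544 = 158.43 m.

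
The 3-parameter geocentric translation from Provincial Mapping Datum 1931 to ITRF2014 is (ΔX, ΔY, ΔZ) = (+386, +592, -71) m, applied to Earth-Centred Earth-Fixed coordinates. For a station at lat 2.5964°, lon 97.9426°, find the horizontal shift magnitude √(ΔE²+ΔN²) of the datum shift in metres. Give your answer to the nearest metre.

The local east axis at (φ, λ) is (−sin λ, cos λ, 0), so ΔE = −sin(97.9426°)·386 + cos(97.9426°)·592 = -464.10 m.
The local north axis is (−sin φ cos λ, −sin φ sin λ, cos φ), giving ΔN = 2.416 − 26.560 − 70.927 = -95.07 m.
Horizontal magnitude = √(ΔE² + ΔN²) = √((-464.10)² + (-95.07)²) = 473.74 m.

474 m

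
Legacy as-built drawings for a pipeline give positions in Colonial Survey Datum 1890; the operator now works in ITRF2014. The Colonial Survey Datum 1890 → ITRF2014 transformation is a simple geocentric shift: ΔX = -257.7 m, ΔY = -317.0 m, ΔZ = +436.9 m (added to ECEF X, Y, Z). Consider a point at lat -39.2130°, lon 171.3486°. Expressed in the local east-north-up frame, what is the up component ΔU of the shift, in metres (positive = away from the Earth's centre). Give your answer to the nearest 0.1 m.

The local up (radial) axis is (cos φ cos λ, cos φ sin λ, sin φ), giving ΔU = 197.394 − 36.946 − 276.210 = -115.76 m.

ΔU = -115.8 m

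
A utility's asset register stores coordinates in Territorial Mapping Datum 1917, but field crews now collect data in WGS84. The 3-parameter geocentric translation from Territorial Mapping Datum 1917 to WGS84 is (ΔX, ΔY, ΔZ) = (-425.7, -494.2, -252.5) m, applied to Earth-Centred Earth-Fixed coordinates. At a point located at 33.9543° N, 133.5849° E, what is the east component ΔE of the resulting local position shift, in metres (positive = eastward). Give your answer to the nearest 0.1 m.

At φ = 33.9543°, λ = 133.5849°: sin φ = 0.558531, cos φ = 0.829483, sin λ = 0.724354, cos λ = -0.689429.
ΔE = −sin λ·ΔX + cos λ·ΔY = −(0.724354)·(-425.7) + (-0.689429)·(-494.2) = 649.07 m.

ΔE = 649.1 m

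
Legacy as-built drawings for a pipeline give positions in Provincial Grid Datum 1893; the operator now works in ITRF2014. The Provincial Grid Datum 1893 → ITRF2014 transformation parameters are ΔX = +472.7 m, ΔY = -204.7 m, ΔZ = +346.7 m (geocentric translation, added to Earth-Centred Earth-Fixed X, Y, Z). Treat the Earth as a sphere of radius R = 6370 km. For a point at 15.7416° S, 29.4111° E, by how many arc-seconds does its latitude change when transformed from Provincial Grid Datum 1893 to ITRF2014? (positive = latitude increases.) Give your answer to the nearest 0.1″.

sin φ = -0.271299, cos φ = 0.962495, sin λ = 0.491073, cos λ = 0.871119.
North component: ΔN = −sin φ cos λ·ΔX − sin φ sin λ·ΔY + cos φ·ΔZ = −(-0.271299)(0.871119)(472.7) − (-0.271299)(0.491073)(-204.7) + (0.962495)(346.7) = 418.14 m.
1° of latitude spans πR/180 = 111177 m, so Δφ = 418.14 / 111177 × 3600 = 13.540″.

Δφ = 13.5″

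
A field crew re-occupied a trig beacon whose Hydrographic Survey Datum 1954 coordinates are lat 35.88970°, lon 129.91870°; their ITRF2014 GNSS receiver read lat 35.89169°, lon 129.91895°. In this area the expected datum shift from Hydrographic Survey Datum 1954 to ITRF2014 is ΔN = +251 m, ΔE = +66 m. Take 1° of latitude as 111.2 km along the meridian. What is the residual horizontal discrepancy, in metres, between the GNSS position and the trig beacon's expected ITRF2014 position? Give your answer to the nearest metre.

Observed coordinate differences: Δφ = +0.00199°, Δλ = +0.00025°.
Converting to metres (1° lat = 111200 m, cos φ = 0.810147): observed ΔN = 221.3 m, observed ΔE = 22.5 m.
Subtracting the expected shift leaves a residual of 221.3 − (251) = -29.7 m north and 22.5 − (66) = -43.5 m east.
Residual distance = √((-29.7)² + (-43.5)²) = 52.7 m.

53 m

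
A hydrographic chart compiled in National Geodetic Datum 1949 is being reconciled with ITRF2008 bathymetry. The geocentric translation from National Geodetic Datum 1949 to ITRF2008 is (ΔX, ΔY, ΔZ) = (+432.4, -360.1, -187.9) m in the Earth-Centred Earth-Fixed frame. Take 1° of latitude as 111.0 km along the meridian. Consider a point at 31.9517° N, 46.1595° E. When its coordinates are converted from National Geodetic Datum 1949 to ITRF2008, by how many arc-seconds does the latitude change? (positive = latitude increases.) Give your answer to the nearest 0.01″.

Δφ = -5.85″

sin φ = 0.529204, cos φ = 0.848495, sin λ = 0.721271, cos λ = 0.692653.
North component: ΔN = −sin φ cos λ·ΔX − sin φ sin λ·ΔY + cos φ·ΔZ = −(0.529204)(0.692653)(432.4) − (0.529204)(0.721271)(-360.1) + (0.848495)(-187.9) = -180.48 m.
1° of latitude spans 111000 m, so Δφ = -180.48 / 111000 × 3600 = -5.853″.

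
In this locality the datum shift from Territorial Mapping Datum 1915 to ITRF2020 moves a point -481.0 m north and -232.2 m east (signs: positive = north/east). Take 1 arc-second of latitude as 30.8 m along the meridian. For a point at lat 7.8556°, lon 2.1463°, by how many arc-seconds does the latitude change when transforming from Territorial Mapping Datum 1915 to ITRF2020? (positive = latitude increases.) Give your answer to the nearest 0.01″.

Δφ = -15.62″

1″ of latitude = 30.80 m, so Δφ = -481.0 / 30.80 = -15.617″.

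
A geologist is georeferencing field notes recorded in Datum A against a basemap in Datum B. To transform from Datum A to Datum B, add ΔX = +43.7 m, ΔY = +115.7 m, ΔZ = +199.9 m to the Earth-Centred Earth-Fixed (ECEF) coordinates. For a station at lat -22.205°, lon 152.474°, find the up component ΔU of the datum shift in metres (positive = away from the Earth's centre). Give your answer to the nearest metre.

The local up (radial) axis is (cos φ cos λ, cos φ sin λ, sin φ), giving ΔU = -35.879 + 49.505 − 75.547 = -61.92 m.

ΔU = -62 m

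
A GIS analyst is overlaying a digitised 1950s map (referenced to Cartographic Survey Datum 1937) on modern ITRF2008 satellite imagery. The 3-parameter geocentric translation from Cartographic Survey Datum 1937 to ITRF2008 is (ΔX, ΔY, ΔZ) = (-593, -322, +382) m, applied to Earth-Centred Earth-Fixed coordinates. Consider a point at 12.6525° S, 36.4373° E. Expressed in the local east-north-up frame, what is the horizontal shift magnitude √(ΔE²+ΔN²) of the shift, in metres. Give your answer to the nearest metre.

The local east axis at (φ, λ) is (−sin λ, cos λ, 0), so ΔE = −sin(36.4373°)·(-593) + cos(36.4373°)·(-322) = 93.16 m.
The local north axis is (−sin φ cos λ, −sin φ sin λ, cos φ), giving ΔN = -104.497 − 41.891 + 372.724 = 226.34 m.
Horizontal magnitude = √(ΔE² + ΔN²) = √(93.16² + 226.34²) = 244.76 m.

245 m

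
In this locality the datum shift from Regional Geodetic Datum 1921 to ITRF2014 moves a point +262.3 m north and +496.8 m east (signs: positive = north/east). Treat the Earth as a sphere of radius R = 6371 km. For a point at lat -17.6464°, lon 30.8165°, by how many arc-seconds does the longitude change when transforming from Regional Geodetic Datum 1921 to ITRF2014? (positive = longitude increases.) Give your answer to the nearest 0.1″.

At latitude -17.6464°, cos φ = 0.952945.
One radian of longitude at latitude φ spans R cos φ, so Δλ = ΔE / (R cos φ) = 496.8 / (6371000 × 0.952945) = 8.1829e-05 rad = 16.878″.

Δλ = 16.9″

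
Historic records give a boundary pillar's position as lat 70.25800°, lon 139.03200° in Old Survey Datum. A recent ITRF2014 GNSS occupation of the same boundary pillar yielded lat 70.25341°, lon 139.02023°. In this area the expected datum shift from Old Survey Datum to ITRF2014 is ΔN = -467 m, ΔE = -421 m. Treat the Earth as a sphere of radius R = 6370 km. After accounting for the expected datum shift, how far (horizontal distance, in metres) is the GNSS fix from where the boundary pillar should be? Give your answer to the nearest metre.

48 m

Observed coordinate differences: Δφ = -0.00459°, Δλ = -0.01177°.
Converting to metres (1° lat = 111177 m, cos φ = 0.337785): observed ΔN = -510.3 m, observed ΔE = -442.0 m.
Subtracting the expected shift leaves a residual of -510.3 − (-467) = -43.3 m north and -442.0 − (-421) = -21.0 m east.
Residual distance = √((-43.3)² + (-21.0)²) = 48.1 m.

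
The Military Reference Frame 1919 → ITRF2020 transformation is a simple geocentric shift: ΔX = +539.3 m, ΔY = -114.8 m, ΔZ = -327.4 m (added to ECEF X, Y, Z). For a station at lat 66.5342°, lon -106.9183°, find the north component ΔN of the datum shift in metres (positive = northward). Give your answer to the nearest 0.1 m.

The local north axis is (−sin φ cos λ, −sin φ sin λ, cos φ), giving ΔN = 143.961 − 100.748 − 130.371 = -87.16 m.

ΔN = -87.2 m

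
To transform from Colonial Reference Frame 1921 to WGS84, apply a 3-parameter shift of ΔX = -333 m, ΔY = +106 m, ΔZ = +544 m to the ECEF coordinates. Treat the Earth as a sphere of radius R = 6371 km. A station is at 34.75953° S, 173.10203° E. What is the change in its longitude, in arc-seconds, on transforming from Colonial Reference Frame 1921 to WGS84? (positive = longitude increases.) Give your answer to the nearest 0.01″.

Δλ = -2.57″

sin φ = -0.570133, cos φ = 0.821552, sin λ = 0.120102, cos λ = -0.992762.
East component: ΔE = −sin λ·ΔX + cos λ·ΔY = −(0.120102)(-333) + (-0.992762)(106) = -65.24 m.
1° of latitude spans πR/180 = 111195 m; at latitude φ, 1° of longitude spans that × cos φ = 91352.4 m, so Δλ = -65.24 / 91352.4 × 3600 = -2.571″.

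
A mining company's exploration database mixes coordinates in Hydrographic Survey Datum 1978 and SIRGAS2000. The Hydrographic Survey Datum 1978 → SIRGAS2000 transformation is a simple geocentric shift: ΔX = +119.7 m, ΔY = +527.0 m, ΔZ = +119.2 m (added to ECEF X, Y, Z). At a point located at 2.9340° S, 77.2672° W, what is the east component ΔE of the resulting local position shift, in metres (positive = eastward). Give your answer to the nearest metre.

The local east axis at (φ, λ) is (−sin λ, cos λ, 0), so ΔE = −sin(-77.2672°)·119.7 + cos(-77.2672°)·527.0 = 232.91 m.

ΔE = 233 m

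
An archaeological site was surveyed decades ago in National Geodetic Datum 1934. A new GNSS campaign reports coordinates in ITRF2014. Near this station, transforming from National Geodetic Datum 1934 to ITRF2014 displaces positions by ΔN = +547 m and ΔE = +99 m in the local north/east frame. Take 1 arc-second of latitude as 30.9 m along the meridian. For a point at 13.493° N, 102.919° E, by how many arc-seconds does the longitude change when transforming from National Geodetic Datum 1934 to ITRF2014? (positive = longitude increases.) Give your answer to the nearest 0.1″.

At latitude 13.493°, cos φ = 0.972398.
1″ of longitude at this latitude = 30.90 × cos φ = 30.0471 m, so Δλ = 99.0 / 30.0471 = 3.295″.

Δλ = 3.3″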